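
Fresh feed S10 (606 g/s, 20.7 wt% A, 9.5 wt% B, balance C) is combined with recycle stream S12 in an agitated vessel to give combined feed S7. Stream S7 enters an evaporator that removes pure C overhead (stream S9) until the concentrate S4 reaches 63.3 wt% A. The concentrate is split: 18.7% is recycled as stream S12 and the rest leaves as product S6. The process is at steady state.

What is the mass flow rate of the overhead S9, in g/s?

407.8 g/s

Overall A balance (none leaves overhead): A in fresh feed = A in product, i.e. 606×0.207 = (1−0.187)·S4·0.633.
S4 = 125.44/(0.633×0.813) = 243.75 g/s.
Recycle S12 = 0.187×243.75 = 45.582 g/s.
Combined feed S7 = 606 + 45.582 = 651.58 g/s.
Overhead S9 = S7 − S4 = 651.58 − 243.75 = 407.83 g/s.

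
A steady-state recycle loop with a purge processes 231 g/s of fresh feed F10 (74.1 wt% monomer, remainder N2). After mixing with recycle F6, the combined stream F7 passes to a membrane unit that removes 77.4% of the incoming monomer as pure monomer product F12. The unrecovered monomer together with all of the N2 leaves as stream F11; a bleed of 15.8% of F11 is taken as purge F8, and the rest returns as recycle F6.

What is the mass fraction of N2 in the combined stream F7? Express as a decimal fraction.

N2 enters only via F10 and leaves only via the purge: 231×0.259 = 0.158×(N2 in F11), and the membrane unit passes all N2, so N2 in F7 = N2 in F11 = 378.66 g/s.
monomer in F7: m_A = 231×0.741 + (1−0.158)·(1−0.774)·m_A, so m_A = 171.17/0.8097 = 211.4 g/s.
F7 = 211.4 + 378.66 = 590.06 g/s.
N2 fraction in F7 = 378.66/590.06 = 0.642.

0.642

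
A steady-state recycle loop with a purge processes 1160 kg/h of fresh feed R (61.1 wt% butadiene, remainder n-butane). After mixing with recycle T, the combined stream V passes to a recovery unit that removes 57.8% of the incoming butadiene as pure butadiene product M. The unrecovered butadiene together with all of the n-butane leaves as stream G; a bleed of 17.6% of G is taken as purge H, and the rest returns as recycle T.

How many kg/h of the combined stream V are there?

3650 kg/h

n-butane enters only via R and leaves only via the purge: 1160×0.389 = 0.176×(n-butane in G), and the recovery unit passes all n-butane, so n-butane in V = n-butane in G = 2563.9 kg/h.
butadiene in V: m_A = 1160×0.611 + (1−0.176)·(1−0.578)·m_A, so m_A = 708.76/0.6523 = 1086.6 kg/h.
V = 1086.6 + 2563.9 = 3650.5 kg/h.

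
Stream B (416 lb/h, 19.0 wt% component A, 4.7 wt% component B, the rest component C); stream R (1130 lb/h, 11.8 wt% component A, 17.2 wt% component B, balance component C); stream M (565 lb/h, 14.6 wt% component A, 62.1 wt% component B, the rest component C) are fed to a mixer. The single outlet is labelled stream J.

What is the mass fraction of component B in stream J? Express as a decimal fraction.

0.268

Total flow out = 416 + 1130 + 565 = 2111 lb/h.
component B in = 416×0.047 + 1130×0.172 + 565×0.621 = 564.78 lb/h.
component B mass fraction in J = 564.78/2111 = 0.268.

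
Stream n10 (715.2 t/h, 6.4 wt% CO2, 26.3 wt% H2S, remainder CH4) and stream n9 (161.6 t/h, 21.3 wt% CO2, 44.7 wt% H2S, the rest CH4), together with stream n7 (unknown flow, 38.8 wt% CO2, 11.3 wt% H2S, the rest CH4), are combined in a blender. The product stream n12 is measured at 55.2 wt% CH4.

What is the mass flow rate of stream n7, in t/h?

Let n7 be the unknown flow. Total out = 876.8 + n7.
CH4 balance: 536.27 + 0.499·n7 = 0.552·(876.8 + n7)
(0.499 − 0.552)·n7 = 0.552×876.8 − 536.27 = -52.28
n7 = -52.28 / -0.053 = 986.42 t/h

986.4 t/h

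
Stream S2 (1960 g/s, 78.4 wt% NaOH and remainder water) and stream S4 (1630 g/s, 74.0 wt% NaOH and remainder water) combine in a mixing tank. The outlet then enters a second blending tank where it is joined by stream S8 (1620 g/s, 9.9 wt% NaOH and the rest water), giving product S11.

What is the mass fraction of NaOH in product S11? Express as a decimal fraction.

0.557

Overall, product flow = 5210 g/s.
NaOH in = 1960×0.784 + 1630×0.740 + 1620×0.099 = 2903.2 g/s.
NaOH fraction in S11 = 0.557.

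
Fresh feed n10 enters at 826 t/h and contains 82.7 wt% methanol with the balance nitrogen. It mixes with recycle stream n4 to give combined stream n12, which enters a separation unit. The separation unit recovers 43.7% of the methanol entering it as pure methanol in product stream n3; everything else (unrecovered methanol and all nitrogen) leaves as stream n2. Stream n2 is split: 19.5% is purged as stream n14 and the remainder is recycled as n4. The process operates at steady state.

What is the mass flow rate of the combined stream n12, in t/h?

1982 t/h

nitrogen enters only via n10 and leaves only via the purge: 826×0.173 = 0.195×(nitrogen in n2), and the separation unit passes all nitrogen, so nitrogen in n12 = nitrogen in n2 = 732.81 t/h.
methanol in n12: m_A = 826×0.827 + (1−0.195)·(1−0.437)·m_A, so m_A = 683.1/0.5468 = 1249.3 t/h.
n12 = 1249.3 + 732.81 = 1982.1 t/h.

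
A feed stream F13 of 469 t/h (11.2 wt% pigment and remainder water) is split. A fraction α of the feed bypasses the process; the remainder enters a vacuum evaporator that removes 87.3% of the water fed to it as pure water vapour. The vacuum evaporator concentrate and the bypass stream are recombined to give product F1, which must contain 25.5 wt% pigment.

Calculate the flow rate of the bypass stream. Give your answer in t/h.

All 469×0.112 = 52.528 t/h of pigment reaches F1, so F1 = 52.528/0.255 = 205.99 t/h and vapour = 263.01 t/h.
The evaporator receives (1−α)·469 of feed at 0.888 water and removes 0.873 of that water:
0.873×0.888×(1−α)×469 = 263.01
(1−α) = 263.01/363.58 = 0.7234;  α = 0.2766.
Bypass flow = 0.2766×469 = 129.73 t/h.

129.7 t/h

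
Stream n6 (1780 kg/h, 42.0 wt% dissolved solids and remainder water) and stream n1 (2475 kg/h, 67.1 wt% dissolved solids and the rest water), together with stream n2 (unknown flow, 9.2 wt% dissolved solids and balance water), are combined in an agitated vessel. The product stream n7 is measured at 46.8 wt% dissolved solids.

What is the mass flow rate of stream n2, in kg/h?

Let n2 be the unknown flow. Total out = 4255 + n2.
dissolved solids balance: 2408.3 + 0.092·n2 = 0.468·(4255 + n2)
(0.092 − 0.468)·n2 = 0.468×4255 − 2408.3 = -416.99
n2 = -416.99 / -0.376 = 1109 kg/h

1109 kg/h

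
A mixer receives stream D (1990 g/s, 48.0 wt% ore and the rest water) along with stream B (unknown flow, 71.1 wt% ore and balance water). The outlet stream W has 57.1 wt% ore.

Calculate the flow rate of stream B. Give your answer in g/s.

Let B be the unknown flow. Total out = 1990 + B.
ore balance: 955.2 + 0.711·B = 0.571·(1990 + B)
(0.711 − 0.571)·B = 0.571×1990 − 955.2 = 181.09
B = 181.09 / 0.140 = 1293.5 g/s

1294 g/s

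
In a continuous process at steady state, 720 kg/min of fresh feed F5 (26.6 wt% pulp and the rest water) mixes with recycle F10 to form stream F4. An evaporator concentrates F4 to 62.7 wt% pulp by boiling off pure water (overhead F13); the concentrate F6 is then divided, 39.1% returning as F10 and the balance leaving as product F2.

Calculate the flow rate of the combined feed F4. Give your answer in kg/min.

916.1 kg/min

Overall pulp balance (none leaves overhead): pulp in fresh feed = pulp in product, i.e. 720×0.266 = (1−0.391)·F6·0.627.
F6 = 191.52/(0.627×0.609) = 501.57 kg/min.
Recycle F10 = 0.391×501.57 = 196.11 kg/min.
Combined feed F4 = 720 + 196.11 = 916.11 kg/min.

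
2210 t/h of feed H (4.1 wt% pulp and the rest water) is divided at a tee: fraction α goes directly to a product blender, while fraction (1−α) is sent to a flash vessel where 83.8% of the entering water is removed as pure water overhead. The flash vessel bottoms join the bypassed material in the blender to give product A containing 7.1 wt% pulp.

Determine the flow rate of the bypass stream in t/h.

1048 t/h

All 2210×0.041 = 90.61 t/h of pulp reaches A, so A = 90.61/0.071 = 1276.2 t/h and vapour = 933.8 t/h.
The evaporator receives (1−α)·2210 of feed at 0.959 water and removes 0.838 of that water:
0.838×0.959×(1−α)×2210 = 933.8
(1−α) = 933.8/1776 = 0.5258;  α = 0.4742.
Bypass flow = 0.4742×2210 = 1048 t/h.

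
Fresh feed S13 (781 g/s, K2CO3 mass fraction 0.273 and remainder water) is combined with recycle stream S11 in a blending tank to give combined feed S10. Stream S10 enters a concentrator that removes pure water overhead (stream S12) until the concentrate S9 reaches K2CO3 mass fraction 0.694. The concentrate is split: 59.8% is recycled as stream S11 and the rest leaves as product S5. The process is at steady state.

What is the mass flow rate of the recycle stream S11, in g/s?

Overall K2CO3 balance (none leaves overhead): K2CO3 in fresh feed = K2CO3 in product, i.e. 781×0.273 = (1−0.598)·S9·0.694.
S9 = 213.21/(0.694×0.402) = 764.24 g/s.
Recycle S11 = 0.598×764.24 = 457.01 g/s.

457 g/s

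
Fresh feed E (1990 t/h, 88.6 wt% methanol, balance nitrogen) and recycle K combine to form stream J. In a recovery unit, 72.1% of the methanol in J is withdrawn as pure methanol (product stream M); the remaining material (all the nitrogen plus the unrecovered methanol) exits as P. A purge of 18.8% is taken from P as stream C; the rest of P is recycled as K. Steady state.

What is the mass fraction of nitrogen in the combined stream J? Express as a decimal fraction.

0.346

nitrogen enters only via E and leaves only via the purge: 1990×0.114 = 0.188×(nitrogen in P), and the recovery unit passes all nitrogen, so nitrogen in J = nitrogen in P = 1206.7 t/h.
methanol in J: m_A = 1990×0.886 + (1−0.188)·(1−0.721)·m_A, so m_A = 1763.1/0.7735 = 2279.6 t/h.
J = 2279.6 + 1206.7 = 3486.3 t/h.
nitrogen fraction in J = 1206.7/3486.3 = 0.346.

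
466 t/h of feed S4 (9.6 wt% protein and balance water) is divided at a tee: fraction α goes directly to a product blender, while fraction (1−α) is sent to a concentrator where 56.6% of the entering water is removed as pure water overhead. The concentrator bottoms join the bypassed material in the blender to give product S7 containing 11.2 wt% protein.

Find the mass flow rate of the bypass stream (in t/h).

335.9 t/h

All 466×0.096 = 44.736 t/h of protein reaches S7, so S7 = 44.736/0.112 = 399.43 t/h and vapour = 66.571 t/h.
The evaporator receives (1−α)·466 of feed at 0.904 water and removes 0.566 of that water:
0.566×0.904×(1−α)×466 = 66.571
(1−α) = 66.571/238.44 = 0.2792;  α = 0.7208.
Bypass flow = 0.7208×466 = 335.89 t/h.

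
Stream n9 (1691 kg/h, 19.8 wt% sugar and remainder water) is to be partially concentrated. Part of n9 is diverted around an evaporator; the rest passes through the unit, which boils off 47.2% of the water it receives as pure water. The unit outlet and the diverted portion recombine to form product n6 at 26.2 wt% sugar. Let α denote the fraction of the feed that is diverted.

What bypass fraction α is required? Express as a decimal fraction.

All 1691×0.198 = 334.82 kg/h of sugar reaches n6, so n6 = 334.82/0.262 = 1277.9 kg/h and vapour = 413.07 kg/h.
The evaporator receives (1−α)·1691 of feed at 0.802 water and removes 0.472 of that water:
0.472×0.802×(1−α)×1691 = 413.07
(1−α) = 413.07/640.12 = 0.6453;  α = 0.3547.

0.355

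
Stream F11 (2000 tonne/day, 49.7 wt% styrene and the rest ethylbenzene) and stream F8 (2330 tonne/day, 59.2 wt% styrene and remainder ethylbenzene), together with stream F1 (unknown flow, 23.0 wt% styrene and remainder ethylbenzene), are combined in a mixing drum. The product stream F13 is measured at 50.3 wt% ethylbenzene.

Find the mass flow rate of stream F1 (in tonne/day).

829 tonne/day

Let F1 be the unknown flow. Total out = 4330 + F1.
ethylbenzene balance: 1956.6 + 0.770·F1 = 0.503·(4330 + F1)
(0.770 − 0.503)·F1 = 0.503×4330 − 1956.6 = 221.35
F1 = 221.35 / 0.267 = 829.03 tonne/day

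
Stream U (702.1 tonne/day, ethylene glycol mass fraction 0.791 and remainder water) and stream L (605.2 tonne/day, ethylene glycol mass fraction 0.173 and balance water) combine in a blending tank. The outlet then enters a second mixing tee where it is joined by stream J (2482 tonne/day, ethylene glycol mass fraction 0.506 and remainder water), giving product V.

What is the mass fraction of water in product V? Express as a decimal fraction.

0.494

Overall, product flow = 3789.3 tonne/day.
water in = 702.1×0.209 + 605.2×0.827 + 2482×0.494 = 1873.3 tonne/day.
water fraction in V = 0.494.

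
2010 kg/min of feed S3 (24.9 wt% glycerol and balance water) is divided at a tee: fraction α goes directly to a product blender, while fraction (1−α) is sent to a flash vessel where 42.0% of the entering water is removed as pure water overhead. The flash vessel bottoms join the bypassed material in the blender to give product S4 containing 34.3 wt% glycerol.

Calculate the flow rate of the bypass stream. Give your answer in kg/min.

All 2010×0.249 = 500.49 kg/min of glycerol reaches S4, so S4 = 500.49/0.343 = 1459.2 kg/min and vapour = 550.85 kg/min.
The evaporator receives (1−α)·2010 of feed at 0.751 water and removes 0.420 of that water:
0.420×0.751×(1−α)×2010 = 550.85
(1−α) = 550.85/633.99 = 0.8688;  α = 0.1312.
Bypass flow = 0.1312×2010 = 263.61 kg/min.

263.6 kg/min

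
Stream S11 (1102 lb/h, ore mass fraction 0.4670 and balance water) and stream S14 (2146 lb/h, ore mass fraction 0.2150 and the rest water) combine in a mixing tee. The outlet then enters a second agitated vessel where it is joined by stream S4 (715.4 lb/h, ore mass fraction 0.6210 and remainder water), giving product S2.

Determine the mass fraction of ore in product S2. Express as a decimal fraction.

0.3584

Overall, product flow = 3963.4 lb/h.
ore in = 1102×0.467 + 2146×0.215 + 715.4×0.621 = 1420.3 lb/h.
ore fraction in S2 = 0.3584.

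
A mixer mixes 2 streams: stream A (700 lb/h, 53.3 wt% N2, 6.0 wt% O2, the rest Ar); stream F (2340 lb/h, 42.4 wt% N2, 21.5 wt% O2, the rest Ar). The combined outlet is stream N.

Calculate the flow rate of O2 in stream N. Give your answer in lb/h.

545.1 lb/h

O2 out = O2 in = 700×0.060 + 2340×0.215 = 545.1 lb/h.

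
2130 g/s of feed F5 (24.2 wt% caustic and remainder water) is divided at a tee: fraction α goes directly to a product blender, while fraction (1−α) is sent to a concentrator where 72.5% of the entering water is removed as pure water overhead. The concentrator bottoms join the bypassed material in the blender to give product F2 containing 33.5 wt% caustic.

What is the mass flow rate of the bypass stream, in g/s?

All 2130×0.242 = 515.46 g/s of caustic reaches F2, so F2 = 515.46/0.335 = 1538.7 g/s and vapour = 591.31 g/s.
The evaporator receives (1−α)·2130 of feed at 0.758 water and removes 0.725 of that water:
0.725×0.758×(1−α)×2130 = 591.31
(1−α) = 591.31/1170.5 = 0.5052;  α = 0.4948.
Bypass flow = 0.4948×2130 = 1054 g/s.

1054 g/s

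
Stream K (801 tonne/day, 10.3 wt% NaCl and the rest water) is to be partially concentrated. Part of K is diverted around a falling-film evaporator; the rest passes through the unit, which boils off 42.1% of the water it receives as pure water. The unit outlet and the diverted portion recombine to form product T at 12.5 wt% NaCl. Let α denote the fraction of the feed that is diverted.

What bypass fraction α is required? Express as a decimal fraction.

0.534

All 801×0.103 = 82.503 tonne/day of NaCl reaches T, so T = 82.503/0.125 = 660.02 tonne/day and vapour = 140.98 tonne/day.
The evaporator receives (1−α)·801 of feed at 0.897 water and removes 0.421 of that water:
0.421×0.897×(1−α)×801 = 140.98
(1−α) = 140.98/302.49 = 0.4661;  α = 0.5339.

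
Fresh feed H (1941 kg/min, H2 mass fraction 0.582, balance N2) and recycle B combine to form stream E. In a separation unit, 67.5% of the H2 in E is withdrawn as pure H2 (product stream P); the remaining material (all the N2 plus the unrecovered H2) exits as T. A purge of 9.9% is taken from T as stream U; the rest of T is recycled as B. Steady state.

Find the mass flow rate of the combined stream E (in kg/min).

9793 kg/min

N2 enters only via H and leaves only via the purge: 1941×0.418 = 0.099×(N2 in T), and the separation unit passes all N2, so N2 in E = N2 in T = 8195.3 kg/min.
H2 in E: m_A = 1941×0.582 + (1−0.099)·(1−0.675)·m_A, so m_A = 1129.7/0.7072 = 1597.4 kg/min.
E = 1597.4 + 8195.3 = 9792.8 kg/min.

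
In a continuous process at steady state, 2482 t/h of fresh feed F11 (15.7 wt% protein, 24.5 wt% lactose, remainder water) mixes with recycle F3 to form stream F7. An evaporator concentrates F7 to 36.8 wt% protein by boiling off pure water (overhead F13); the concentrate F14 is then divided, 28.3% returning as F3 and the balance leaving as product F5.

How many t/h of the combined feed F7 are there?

Overall protein balance (none leaves overhead): protein in fresh feed = protein in product, i.e. 2482×0.157 = (1−0.283)·F14·0.368.
F14 = 389.67/(0.368×0.717) = 1476.8 t/h.
Recycle F3 = 0.283×1476.8 = 417.95 t/h.
Combined feed F7 = 2482 + 417.95 = 2899.9 t/h.

2900 t/h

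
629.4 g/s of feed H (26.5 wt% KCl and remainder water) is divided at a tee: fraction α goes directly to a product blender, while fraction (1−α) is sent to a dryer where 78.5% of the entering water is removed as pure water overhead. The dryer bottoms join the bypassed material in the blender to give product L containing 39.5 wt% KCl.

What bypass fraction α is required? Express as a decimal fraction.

0.430

All 629.4×0.265 = 166.79 g/s of KCl reaches L, so L = 166.79/0.395 = 422.26 g/s and vapour = 207.14 g/s.
The evaporator receives (1−α)·629.4 of feed at 0.735 water and removes 0.785 of that water:
0.785×0.735×(1−α)×629.4 = 207.14
(1−α) = 207.14/363.15 = 0.5704;  α = 0.4296.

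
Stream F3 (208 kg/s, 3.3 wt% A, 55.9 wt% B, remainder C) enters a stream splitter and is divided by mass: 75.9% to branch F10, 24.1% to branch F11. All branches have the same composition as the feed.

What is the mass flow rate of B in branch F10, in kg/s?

Branch F10 total = 0.759×208 = 157.87 kg/s.
B in F10 = 0.559×157.87 = 88.25 kg/s.

88.25 kg/s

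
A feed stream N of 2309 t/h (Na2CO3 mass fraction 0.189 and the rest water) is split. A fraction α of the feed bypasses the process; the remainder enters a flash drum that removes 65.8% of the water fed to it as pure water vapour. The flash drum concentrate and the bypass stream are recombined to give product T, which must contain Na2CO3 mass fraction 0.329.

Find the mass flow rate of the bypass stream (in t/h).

All 2309×0.189 = 436.4 t/h of Na2CO3 reaches T, so T = 436.4/0.329 = 1326.4 t/h and vapour = 982.55 t/h.
The evaporator receives (1−α)·2309 of feed at 0.811 water and removes 0.658 of that water:
0.658×0.811×(1−α)×2309 = 982.55
(1−α) = 982.55/1232.2 = 0.7974;  α = 0.2026.
Bypass flow = 0.2026×2309 = 467.76 t/h.

467.8 t/h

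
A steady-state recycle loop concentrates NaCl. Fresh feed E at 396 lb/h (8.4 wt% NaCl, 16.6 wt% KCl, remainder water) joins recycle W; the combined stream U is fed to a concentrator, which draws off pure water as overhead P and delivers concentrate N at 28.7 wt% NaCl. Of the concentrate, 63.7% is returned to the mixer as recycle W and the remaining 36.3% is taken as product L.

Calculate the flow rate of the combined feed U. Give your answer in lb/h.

Overall NaCl balance (none leaves overhead): NaCl in fresh feed = NaCl in product, i.e. 396×0.084 = (1−0.637)·N·0.287.
N = 33.264/(0.287×0.363) = 319.29 lb/h.
Recycle W = 0.637×319.29 = 203.39 lb/h.
Combined feed U = 396 + 203.39 = 599.39 lb/h.

599.4 lb/h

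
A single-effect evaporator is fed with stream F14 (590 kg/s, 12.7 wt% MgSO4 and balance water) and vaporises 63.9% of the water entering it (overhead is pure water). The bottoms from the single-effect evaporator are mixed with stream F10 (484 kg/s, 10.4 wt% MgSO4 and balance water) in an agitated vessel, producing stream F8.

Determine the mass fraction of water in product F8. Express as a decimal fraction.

Vapour removed = 0.639×0.873×590 = 329.13 kg/s; concentrate = 260.87 kg/s.
water reaching the mixer = 185.94 (from concentrate) + 484×0.896 = 619.6 kg/s.
Product flow = 260.87 + 484 = 744.87 kg/s; water fraction = 0.832.

0.832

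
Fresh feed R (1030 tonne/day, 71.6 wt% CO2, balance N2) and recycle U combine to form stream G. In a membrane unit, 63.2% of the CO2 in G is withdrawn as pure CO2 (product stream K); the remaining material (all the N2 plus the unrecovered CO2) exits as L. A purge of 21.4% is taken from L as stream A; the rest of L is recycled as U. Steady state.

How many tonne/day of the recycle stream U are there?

1375 tonne/day

N2 enters only via R and leaves only via the purge: 1030×0.284 = 0.214×(N2 in L), and the membrane unit passes all N2, so N2 in G = N2 in L = 1366.9 tonne/day.
CO2 in G: m_A = 1030×0.716 + (1−0.214)·(1−0.632)·m_A, so m_A = 737.48/0.7108 = 1037.6 tonne/day.
L = (1−0.632)×1037.6 + 1366.9 = 1748.8 tonne/day.
Recycle U = (1−0.214)×1748.8 = 1374.5 tonne/day.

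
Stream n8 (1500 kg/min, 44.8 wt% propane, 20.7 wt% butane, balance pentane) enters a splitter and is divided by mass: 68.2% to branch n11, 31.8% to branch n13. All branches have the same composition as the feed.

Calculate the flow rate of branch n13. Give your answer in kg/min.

477 kg/min

Branch n13 flow = 0.318×1500 = 477 kg/min.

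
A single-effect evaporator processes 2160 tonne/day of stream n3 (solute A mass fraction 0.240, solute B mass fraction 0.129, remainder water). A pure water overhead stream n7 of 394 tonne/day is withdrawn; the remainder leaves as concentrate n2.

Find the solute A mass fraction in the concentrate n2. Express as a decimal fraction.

0.294

solute A is not removed: 2160×0.240 = 518.4 tonne/day of solute A enters n2.
Concentrate = 2160 − 394 = 1766 tonne/day.
Mass fraction = 518.4/1766 = 0.294.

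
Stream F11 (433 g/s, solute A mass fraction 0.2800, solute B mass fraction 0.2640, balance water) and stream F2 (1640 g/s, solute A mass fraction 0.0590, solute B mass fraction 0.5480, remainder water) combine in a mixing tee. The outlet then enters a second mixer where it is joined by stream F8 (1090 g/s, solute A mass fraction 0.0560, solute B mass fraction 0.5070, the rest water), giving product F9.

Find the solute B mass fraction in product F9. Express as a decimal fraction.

0.4950

Overall, product flow = 3163 g/s.
solute B in = 433×0.264 + 1640×0.548 + 1090×0.507 = 1565.7 g/s.
solute B fraction in F9 = 0.4950.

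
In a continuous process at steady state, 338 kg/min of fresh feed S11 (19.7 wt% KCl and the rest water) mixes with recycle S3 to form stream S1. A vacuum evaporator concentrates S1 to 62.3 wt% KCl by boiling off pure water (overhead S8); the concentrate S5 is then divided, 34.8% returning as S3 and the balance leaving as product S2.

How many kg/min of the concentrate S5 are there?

163.9 kg/min

Overall KCl balance (none leaves overhead): KCl in fresh feed = KCl in product, i.e. 338×0.197 = (1−0.348)·S5·0.623.
S5 = 66.586/(0.623×0.652) = 163.93 kg/min.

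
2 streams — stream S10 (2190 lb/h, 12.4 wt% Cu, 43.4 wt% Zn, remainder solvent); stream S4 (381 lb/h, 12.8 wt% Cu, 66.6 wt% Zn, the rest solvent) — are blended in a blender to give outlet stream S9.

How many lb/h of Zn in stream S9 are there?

Zn out = Zn in = 2190×0.434 + 381×0.666 = 1204.2 lb/h.

1204 lb/h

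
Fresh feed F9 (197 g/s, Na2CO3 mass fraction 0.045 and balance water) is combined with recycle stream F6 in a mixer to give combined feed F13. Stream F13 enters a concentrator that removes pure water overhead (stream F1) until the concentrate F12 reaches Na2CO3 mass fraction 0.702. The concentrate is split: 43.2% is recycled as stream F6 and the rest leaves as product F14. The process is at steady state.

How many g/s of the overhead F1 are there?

Overall Na2CO3 balance (none leaves overhead): Na2CO3 in fresh feed = Na2CO3 in product, i.e. 197×0.045 = (1−0.432)·F12·0.702.
F12 = 8.865/(0.702×0.568) = 22.233 g/s.
Recycle F6 = 0.432×22.233 = 9.6046 g/s.
Combined feed F13 = 197 + 9.6046 = 206.6 g/s.
Overhead F1 = F13 − F12 = 206.6 − 22.233 = 184.37 g/s.

184.4 g/s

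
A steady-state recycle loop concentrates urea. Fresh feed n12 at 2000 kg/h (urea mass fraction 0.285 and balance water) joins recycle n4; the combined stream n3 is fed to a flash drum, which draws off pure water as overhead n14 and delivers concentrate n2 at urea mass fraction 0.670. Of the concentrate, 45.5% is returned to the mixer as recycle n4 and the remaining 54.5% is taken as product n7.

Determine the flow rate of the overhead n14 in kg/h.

Overall urea balance (none leaves overhead): urea in fresh feed = urea in product, i.e. 2000×0.285 = (1−0.455)·n2·0.670.
n2 = 570/(0.670×0.545) = 1561 kg/h.
Recycle n4 = 0.455×1561 = 710.26 kg/h.
Combined feed n3 = 2000 + 710.26 = 2710.3 kg/h.
Overhead n14 = n3 − n2 = 2710.3 − 1561 = 1149.3 kg/h.

1149 kg/h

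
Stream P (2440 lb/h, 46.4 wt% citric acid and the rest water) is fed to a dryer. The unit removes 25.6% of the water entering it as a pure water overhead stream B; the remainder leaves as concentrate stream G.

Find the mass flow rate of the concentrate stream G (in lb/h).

water entering = 2440×0.536 = 1307.8 lb/h; overhead removed = 0.256×1307.8 = 334.81 lb/h.
Concentrate = 2440 − 334.81 = 2105.2 lb/h.

2105 lb/h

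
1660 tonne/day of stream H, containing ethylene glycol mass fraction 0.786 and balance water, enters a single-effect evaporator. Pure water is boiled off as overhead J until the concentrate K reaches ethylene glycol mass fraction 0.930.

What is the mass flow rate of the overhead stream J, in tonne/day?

ethylene glycol is conserved: 1660×0.786 = 1304.8 tonne/day all reports to the concentrate.
Concentrate = 1304.8/(target fraction) = 1403 tonne/day.
Overhead = 1660 − 1403 = 257.03 tonne/day.

257 tonne/day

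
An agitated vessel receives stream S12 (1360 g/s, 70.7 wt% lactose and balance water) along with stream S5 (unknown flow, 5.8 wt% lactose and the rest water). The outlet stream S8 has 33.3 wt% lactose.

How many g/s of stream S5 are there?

1850 g/s

Let S5 be the unknown flow. Total out = 1360 + S5.
lactose balance: 961.52 + 0.058·S5 = 0.333·(1360 + S5)
(0.058 − 0.333)·S5 = 0.333×1360 − 961.52 = -508.64
S5 = -508.64 / -0.275 = 1849.6 g/s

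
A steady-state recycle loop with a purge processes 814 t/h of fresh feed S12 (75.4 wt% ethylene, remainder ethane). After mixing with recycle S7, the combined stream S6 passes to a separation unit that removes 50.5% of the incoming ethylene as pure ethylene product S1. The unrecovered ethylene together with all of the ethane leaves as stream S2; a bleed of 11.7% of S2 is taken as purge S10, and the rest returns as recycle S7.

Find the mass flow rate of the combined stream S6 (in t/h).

2802 t/h

ethane enters only via S12 and leaves only via the purge: 814×0.246 = 0.117×(ethane in S2), and the separation unit passes all ethane, so ethane in S6 = ethane in S2 = 1711.5 t/h.
ethylene in S6: m_A = 814×0.754 + (1−0.117)·(1−0.505)·m_A, so m_A = 613.76/0.5629 = 1090.3 t/h.
S6 = 1090.3 + 1711.5 = 2801.8 t/h.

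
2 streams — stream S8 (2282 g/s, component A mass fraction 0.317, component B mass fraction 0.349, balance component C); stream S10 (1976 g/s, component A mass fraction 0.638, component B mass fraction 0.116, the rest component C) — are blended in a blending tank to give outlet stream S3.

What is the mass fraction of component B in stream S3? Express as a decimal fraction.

Total flow out = 2282 + 1976 = 4258 g/s.
component B in = 2282×0.349 + 1976×0.116 = 1025.6 g/s.
component B mass fraction in S3 = 1025.6/4258 = 0.241.

0.241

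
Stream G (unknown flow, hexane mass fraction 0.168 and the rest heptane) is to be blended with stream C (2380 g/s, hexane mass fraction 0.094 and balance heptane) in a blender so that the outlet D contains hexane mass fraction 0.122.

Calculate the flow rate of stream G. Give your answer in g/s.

Let G be the unknown flow. Total out = 2380 + G.
hexane balance: 223.72 + 0.168·G = 0.122·(2380 + G)
(0.168 − 0.122)·G = 0.122×2380 − 223.72 = 66.64
G = 66.64 / 0.046 = 1448.7 g/s

1449 g/s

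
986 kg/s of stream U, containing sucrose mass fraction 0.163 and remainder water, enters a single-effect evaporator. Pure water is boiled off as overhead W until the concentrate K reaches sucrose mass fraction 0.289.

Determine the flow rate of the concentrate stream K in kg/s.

sucrose is conserved: 986×0.163 = 160.72 kg/s all reports to the concentrate.
Concentrate = 160.72/(target fraction) = 556.12 kg/s.

556.1 kg/s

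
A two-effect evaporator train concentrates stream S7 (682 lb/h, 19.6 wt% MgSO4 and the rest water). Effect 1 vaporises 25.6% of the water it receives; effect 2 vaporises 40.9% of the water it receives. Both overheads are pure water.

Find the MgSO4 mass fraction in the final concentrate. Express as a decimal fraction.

0.357

water in feed = 682×0.804 = 548.33 lb/h.
After stage 1: water left = (1−0.256)×548.33 = 407.96; stream total = 541.63 lb/h.
After stage 2: water left = (1−0.409)×407.96 = 241.1; final concentrate = 374.77 lb/h.
MgSO4 fraction = 133.67/374.77 = 0.357.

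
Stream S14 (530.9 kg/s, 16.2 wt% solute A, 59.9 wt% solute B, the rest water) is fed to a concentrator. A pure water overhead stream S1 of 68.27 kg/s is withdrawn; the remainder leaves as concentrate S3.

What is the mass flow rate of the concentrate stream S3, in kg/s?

Concentrate = 530.9 − 68.27 = 462.63 kg/s.

462.6 kg/s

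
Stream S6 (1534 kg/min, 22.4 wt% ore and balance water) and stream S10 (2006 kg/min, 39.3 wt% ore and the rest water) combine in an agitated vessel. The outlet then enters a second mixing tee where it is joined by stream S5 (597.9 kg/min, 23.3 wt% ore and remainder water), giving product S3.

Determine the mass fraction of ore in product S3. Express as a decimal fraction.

Overall, product flow = 4137.9 kg/min.
ore in = 1534×0.224 + 2006×0.393 + 597.9×0.233 = 1271.3 kg/min.
ore fraction in S3 = 0.3072.

0.3072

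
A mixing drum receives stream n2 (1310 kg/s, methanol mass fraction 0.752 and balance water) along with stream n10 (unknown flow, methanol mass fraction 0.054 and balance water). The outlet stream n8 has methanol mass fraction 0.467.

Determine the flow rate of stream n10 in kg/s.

Let n10 be the unknown flow. Total out = 1310 + n10.
methanol balance: 985.12 + 0.054·n10 = 0.467·(1310 + n10)
(0.054 − 0.467)·n10 = 0.467×1310 − 985.12 = -373.35
n10 = -373.35 / -0.413 = 904 kg/s

904 kg/s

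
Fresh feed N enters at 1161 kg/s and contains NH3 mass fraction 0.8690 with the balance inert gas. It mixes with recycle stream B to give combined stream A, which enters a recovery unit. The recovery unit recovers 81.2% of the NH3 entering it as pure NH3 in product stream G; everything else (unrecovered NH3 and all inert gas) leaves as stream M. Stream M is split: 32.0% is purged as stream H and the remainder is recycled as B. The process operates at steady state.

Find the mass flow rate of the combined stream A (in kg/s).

1632 kg/s

inert gas enters only via N and leaves only via the purge: 1161×0.131 = 0.320×(inert gas in M), and the recovery unit passes all inert gas, so inert gas in A = inert gas in M = 475.28 kg/s.
NH3 in A: m_A = 1161×0.869 + (1−0.320)·(1−0.812)·m_A, so m_A = 1008.9/0.8722 = 1156.8 kg/s.
A = 1156.8 + 475.28 = 1632.1 kg/s.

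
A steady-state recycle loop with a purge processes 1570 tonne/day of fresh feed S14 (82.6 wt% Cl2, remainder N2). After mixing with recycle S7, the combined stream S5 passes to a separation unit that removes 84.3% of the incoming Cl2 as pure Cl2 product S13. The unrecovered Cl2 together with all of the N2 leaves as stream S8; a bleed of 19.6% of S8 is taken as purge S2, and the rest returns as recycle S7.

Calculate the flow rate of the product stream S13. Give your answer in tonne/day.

1251 tonne/day

Cl2 in S5: m_A = 1570×0.826 + (1−0.196)·(1−0.843)·m_A, so m_A = 1296.8/0.8738 = 1484.2 tonne/day.
Product S13 = 0.843×1484.2 = 1251.1 tonne/day.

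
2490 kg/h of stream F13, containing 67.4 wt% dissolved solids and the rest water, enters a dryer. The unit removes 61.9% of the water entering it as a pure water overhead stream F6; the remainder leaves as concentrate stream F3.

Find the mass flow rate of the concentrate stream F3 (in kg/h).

water entering = 2490×0.326 = 811.74 kg/h; overhead removed = 0.619×811.74 = 502.47 kg/h.
Concentrate = 2490 − 502.47 = 1987.5 kg/h.

1988 kg/h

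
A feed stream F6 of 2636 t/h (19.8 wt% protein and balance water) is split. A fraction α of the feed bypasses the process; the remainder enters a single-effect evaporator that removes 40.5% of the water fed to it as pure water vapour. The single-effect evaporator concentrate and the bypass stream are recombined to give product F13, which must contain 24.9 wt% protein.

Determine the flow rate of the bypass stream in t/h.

All 2636×0.198 = 521.93 t/h of protein reaches F13, so F13 = 521.93/0.249 = 2096.1 t/h and vapour = 539.9 t/h.
The evaporator receives (1−α)·2636 of feed at 0.802 water and removes 0.405 of that water:
0.405×0.802×(1−α)×2636 = 539.9
(1−α) = 539.9/856.2 = 0.6306;  α = 0.3694.
Bypass flow = 0.3694×2636 = 973.79 t/h.

973.8 t/h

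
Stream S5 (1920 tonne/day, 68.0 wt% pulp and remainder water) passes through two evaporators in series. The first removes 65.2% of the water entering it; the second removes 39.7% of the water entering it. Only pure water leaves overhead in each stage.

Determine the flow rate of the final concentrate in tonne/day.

1435 tonne/day

water in feed = 1920×0.320 = 614.4 tonne/day.
After stage 1: water left = (1−0.652)×614.4 = 213.81; stream total = 1519.4 tonne/day.
After stage 2: water left = (1−0.397)×213.81 = 128.93; final concentrate = 1434.5 tonne/day.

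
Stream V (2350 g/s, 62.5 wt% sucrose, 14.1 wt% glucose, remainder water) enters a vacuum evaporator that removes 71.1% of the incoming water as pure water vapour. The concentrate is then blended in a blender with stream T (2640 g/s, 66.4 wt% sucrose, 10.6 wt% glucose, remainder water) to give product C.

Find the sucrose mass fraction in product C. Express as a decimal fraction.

Vapour removed = 0.711×0.234×2350 = 390.98 g/s; concentrate = 1959 g/s.
sucrose reaching the mixer = 1468.8 (from concentrate) + 2640×0.664 = 3221.7 g/s.
Product flow = 1959 + 2640 = 4599 g/s; sucrose fraction = 0.701.

0.701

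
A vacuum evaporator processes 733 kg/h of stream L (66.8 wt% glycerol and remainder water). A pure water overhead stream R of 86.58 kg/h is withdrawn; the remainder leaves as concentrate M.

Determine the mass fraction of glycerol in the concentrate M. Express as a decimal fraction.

glycerol is not removed: 733×0.668 = 489.64 kg/h of glycerol enters M.
Concentrate = 733 − 86.58 = 646.42 kg/h.
Mass fraction = 489.64/646.42 = 0.757.

0.757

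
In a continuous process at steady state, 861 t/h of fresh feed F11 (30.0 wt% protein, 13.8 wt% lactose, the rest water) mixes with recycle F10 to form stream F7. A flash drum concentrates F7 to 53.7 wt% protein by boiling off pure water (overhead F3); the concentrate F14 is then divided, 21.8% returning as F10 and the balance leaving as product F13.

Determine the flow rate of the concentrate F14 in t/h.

615.1 t/h

Overall protein balance (none leaves overhead): protein in fresh feed = protein in product, i.e. 861×0.300 = (1−0.218)·F14·0.537.
F14 = 258.3/(0.537×0.782) = 615.1 t/h.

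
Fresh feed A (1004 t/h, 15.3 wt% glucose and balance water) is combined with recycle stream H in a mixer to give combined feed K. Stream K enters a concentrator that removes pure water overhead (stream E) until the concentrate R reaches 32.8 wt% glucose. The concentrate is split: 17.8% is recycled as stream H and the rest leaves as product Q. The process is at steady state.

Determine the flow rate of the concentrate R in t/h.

569.7 t/h

Overall glucose balance (none leaves overhead): glucose in fresh feed = glucose in product, i.e. 1004×0.153 = (1−0.178)·R·0.328.
R = 153.61/(0.328×0.822) = 569.74 t/h.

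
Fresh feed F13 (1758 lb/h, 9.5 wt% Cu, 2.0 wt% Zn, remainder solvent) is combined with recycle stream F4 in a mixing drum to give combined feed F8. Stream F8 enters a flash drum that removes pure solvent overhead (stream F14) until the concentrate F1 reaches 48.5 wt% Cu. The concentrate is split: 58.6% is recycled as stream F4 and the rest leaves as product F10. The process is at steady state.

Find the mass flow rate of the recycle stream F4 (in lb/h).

Overall Cu balance (none leaves overhead): Cu in fresh feed = Cu in product, i.e. 1758×0.095 = (1−0.586)·F1·0.485.
F1 = 167.01/(0.485×0.414) = 831.76 lb/h.
Recycle F4 = 0.586×831.76 = 487.41 lb/h.

487.4 lb/h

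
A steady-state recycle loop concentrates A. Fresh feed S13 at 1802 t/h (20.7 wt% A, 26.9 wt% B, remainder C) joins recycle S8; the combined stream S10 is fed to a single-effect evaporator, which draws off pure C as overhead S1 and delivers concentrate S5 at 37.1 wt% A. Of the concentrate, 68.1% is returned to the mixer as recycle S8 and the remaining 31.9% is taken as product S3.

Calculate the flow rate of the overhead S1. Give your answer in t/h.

Overall A balance (none leaves overhead): A in fresh feed = A in product, i.e. 1802×0.207 = (1−0.681)·S5·0.371.
S5 = 373.01/(0.371×0.319) = 3151.8 t/h.
Recycle S8 = 0.681×3151.8 = 2146.4 t/h.
Combined feed S10 = 1802 + 2146.4 = 3948.4 t/h.
Overhead S1 = S10 − S5 = 3948.4 − 3151.8 = 796.57 t/h.

796.6 t/h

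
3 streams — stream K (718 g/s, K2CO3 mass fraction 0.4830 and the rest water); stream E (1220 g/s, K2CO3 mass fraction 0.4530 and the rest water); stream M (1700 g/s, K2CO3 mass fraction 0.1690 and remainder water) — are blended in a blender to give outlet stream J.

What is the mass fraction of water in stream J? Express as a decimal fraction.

Total flow out = 718 + 1220 + 1700 = 3638 g/s.
water in = 718×0.517 + 1220×0.547 + 1700×0.831 = 2451.2 g/s.
water mass fraction in J = 2451.2/3638 = 0.6738.

0.6738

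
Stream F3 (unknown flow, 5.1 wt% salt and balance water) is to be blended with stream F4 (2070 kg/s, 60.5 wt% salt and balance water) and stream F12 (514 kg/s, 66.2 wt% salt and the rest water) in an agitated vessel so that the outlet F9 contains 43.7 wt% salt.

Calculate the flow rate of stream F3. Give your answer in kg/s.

1201 kg/s

Let F3 be the unknown flow. Total out = 2584 + F3.
salt balance: 1592.6 + 0.051·F3 = 0.437·(2584 + F3)
(0.051 − 0.437)·F3 = 0.437×2584 − 1592.6 = -463.41
F3 = -463.41 / -0.386 = 1200.5 kg/s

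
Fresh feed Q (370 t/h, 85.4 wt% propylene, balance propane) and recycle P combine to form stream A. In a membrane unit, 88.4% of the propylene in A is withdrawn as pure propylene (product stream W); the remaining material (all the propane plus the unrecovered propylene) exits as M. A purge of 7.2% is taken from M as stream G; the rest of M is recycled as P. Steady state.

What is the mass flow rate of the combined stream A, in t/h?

1104 t/h

propane enters only via Q and leaves only via the purge: 370×0.146 = 0.072×(propane in M), and the membrane unit passes all propane, so propane in A = propane in M = 750.28 t/h.
propylene in A: m_A = 370×0.854 + (1−0.072)·(1−0.884)·m_A, so m_A = 315.98/0.8924 = 354.1 t/h.
A = 354.1 + 750.28 = 1104.4 t/h.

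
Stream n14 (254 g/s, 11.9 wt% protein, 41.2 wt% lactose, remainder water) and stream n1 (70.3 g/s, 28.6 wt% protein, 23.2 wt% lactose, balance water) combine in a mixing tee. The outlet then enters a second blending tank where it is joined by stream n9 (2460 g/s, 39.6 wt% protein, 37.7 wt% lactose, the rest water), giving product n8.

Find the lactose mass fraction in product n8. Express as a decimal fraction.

0.377

Overall, product flow = 2784.3 g/s.
lactose in = 254×0.412 + 70.3×0.232 + 2460×0.377 = 1048.4 g/s.
lactose fraction in n8 = 0.377.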